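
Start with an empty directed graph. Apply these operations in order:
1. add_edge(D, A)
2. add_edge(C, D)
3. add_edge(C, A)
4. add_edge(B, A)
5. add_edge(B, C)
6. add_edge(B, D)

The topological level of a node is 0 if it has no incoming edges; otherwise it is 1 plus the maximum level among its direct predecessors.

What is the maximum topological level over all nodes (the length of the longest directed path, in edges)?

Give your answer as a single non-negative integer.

Op 1: add_edge(D, A). Edges now: 1
Op 2: add_edge(C, D). Edges now: 2
Op 3: add_edge(C, A). Edges now: 3
Op 4: add_edge(B, A). Edges now: 4
Op 5: add_edge(B, C). Edges now: 5
Op 6: add_edge(B, D). Edges now: 6
Compute levels (Kahn BFS):
  sources (in-degree 0): B
  process B: level=0
    B->A: in-degree(A)=2, level(A)>=1
    B->C: in-degree(C)=0, level(C)=1, enqueue
    B->D: in-degree(D)=1, level(D)>=1
  process C: level=1
    C->A: in-degree(A)=1, level(A)>=2
    C->D: in-degree(D)=0, level(D)=2, enqueue
  process D: level=2
    D->A: in-degree(A)=0, level(A)=3, enqueue
  process A: level=3
All levels: A:3, B:0, C:1, D:2
max level = 3

Answer: 3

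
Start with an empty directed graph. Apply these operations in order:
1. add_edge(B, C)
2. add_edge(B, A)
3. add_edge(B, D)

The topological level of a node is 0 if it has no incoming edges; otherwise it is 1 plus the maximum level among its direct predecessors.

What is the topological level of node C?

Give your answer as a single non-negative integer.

Op 1: add_edge(B, C). Edges now: 1
Op 2: add_edge(B, A). Edges now: 2
Op 3: add_edge(B, D). Edges now: 3
Compute levels (Kahn BFS):
  sources (in-degree 0): B
  process B: level=0
    B->A: in-degree(A)=0, level(A)=1, enqueue
    B->C: in-degree(C)=0, level(C)=1, enqueue
    B->D: in-degree(D)=0, level(D)=1, enqueue
  process A: level=1
  process C: level=1
  process D: level=1
All levels: A:1, B:0, C:1, D:1
level(C) = 1

Answer: 1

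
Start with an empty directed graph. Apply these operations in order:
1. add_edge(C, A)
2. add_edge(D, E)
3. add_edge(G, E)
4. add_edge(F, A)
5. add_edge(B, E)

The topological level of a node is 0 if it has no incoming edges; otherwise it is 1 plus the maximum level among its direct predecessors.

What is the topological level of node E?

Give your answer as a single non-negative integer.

Op 1: add_edge(C, A). Edges now: 1
Op 2: add_edge(D, E). Edges now: 2
Op 3: add_edge(G, E). Edges now: 3
Op 4: add_edge(F, A). Edges now: 4
Op 5: add_edge(B, E). Edges now: 5
Compute levels (Kahn BFS):
  sources (in-degree 0): B, C, D, F, G
  process B: level=0
    B->E: in-degree(E)=2, level(E)>=1
  process C: level=0
    C->A: in-degree(A)=1, level(A)>=1
  process D: level=0
    D->E: in-degree(E)=1, level(E)>=1
  process F: level=0
    F->A: in-degree(A)=0, level(A)=1, enqueue
  process G: level=0
    G->E: in-degree(E)=0, level(E)=1, enqueue
  process A: level=1
  process E: level=1
All levels: A:1, B:0, C:0, D:0, E:1, F:0, G:0
level(E) = 1

Answer: 1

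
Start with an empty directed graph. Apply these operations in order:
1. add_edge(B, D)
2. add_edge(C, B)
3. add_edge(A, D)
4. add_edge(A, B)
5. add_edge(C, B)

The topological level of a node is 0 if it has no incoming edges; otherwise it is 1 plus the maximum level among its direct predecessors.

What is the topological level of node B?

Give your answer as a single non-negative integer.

Op 1: add_edge(B, D). Edges now: 1
Op 2: add_edge(C, B). Edges now: 2
Op 3: add_edge(A, D). Edges now: 3
Op 4: add_edge(A, B). Edges now: 4
Op 5: add_edge(C, B) (duplicate, no change). Edges now: 4
Compute levels (Kahn BFS):
  sources (in-degree 0): A, C
  process A: level=0
    A->B: in-degree(B)=1, level(B)>=1
    A->D: in-degree(D)=1, level(D)>=1
  process C: level=0
    C->B: in-degree(B)=0, level(B)=1, enqueue
  process B: level=1
    B->D: in-degree(D)=0, level(D)=2, enqueue
  process D: level=2
All levels: A:0, B:1, C:0, D:2
level(B) = 1

Answer: 1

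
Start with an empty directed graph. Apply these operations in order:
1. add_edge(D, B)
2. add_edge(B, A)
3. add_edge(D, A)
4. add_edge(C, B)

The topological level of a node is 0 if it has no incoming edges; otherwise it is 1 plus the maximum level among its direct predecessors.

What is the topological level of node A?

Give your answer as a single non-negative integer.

Op 1: add_edge(D, B). Edges now: 1
Op 2: add_edge(B, A). Edges now: 2
Op 3: add_edge(D, A). Edges now: 3
Op 4: add_edge(C, B). Edges now: 4
Compute levels (Kahn BFS):
  sources (in-degree 0): C, D
  process C: level=0
    C->B: in-degree(B)=1, level(B)>=1
  process D: level=0
    D->A: in-degree(A)=1, level(A)>=1
    D->B: in-degree(B)=0, level(B)=1, enqueue
  process B: level=1
    B->A: in-degree(A)=0, level(A)=2, enqueue
  process A: level=2
All levels: A:2, B:1, C:0, D:0
level(A) = 2

Answer: 2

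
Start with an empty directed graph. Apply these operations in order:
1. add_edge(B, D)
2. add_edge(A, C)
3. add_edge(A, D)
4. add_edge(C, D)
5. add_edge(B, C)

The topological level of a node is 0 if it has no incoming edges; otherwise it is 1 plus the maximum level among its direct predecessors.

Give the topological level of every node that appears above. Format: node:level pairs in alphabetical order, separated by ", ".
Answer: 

Op 1: add_edge(B, D). Edges now: 1
Op 2: add_edge(A, C). Edges now: 2
Op 3: add_edge(A, D). Edges now: 3
Op 4: add_edge(C, D). Edges now: 4
Op 5: add_edge(B, C). Edges now: 5
Compute levels (Kahn BFS):
  sources (in-degree 0): A, B
  process A: level=0
    A->C: in-degree(C)=1, level(C)>=1
    A->D: in-degree(D)=2, level(D)>=1
  process B: level=0
    B->C: in-degree(C)=0, level(C)=1, enqueue
    B->D: in-degree(D)=1, level(D)>=1
  process C: level=1
    C->D: in-degree(D)=0, level(D)=2, enqueue
  process D: level=2
All levels: A:0, B:0, C:1, D:2

Answer: A:0, B:0, C:1, D:2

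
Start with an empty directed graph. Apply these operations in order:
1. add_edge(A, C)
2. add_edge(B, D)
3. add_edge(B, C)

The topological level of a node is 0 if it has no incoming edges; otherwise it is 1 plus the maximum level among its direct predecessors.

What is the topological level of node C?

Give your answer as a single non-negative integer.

Answer: 1

Derivation:
Op 1: add_edge(A, C). Edges now: 1
Op 2: add_edge(B, D). Edges now: 2
Op 3: add_edge(B, C). Edges now: 3
Compute levels (Kahn BFS):
  sources (in-degree 0): A, B
  process A: level=0
    A->C: in-degree(C)=1, level(C)>=1
  process B: level=0
    B->C: in-degree(C)=0, level(C)=1, enqueue
    B->D: in-degree(D)=0, level(D)=1, enqueue
  process C: level=1
  process D: level=1
All levels: A:0, B:0, C:1, D:1
level(C) = 1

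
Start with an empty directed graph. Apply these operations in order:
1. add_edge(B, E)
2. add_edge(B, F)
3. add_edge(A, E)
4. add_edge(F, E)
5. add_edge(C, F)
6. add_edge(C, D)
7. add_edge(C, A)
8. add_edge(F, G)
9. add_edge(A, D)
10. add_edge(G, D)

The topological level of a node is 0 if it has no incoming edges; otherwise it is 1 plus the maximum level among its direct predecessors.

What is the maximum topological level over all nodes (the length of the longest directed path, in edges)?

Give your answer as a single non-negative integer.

Op 1: add_edge(B, E). Edges now: 1
Op 2: add_edge(B, F). Edges now: 2
Op 3: add_edge(A, E). Edges now: 3
Op 4: add_edge(F, E). Edges now: 4
Op 5: add_edge(C, F). Edges now: 5
Op 6: add_edge(C, D). Edges now: 6
Op 7: add_edge(C, A). Edges now: 7
Op 8: add_edge(F, G). Edges now: 8
Op 9: add_edge(A, D). Edges now: 9
Op 10: add_edge(G, D). Edges now: 10
Compute levels (Kahn BFS):
  sources (in-degree 0): B, C
  process B: level=0
    B->E: in-degree(E)=2, level(E)>=1
    B->F: in-degree(F)=1, level(F)>=1
  process C: level=0
    C->A: in-degree(A)=0, level(A)=1, enqueue
    C->D: in-degree(D)=2, level(D)>=1
    C->F: in-degree(F)=0, level(F)=1, enqueue
  process A: level=1
    A->D: in-degree(D)=1, level(D)>=2
    A->E: in-degree(E)=1, level(E)>=2
  process F: level=1
    F->E: in-degree(E)=0, level(E)=2, enqueue
    F->G: in-degree(G)=0, level(G)=2, enqueue
  process E: level=2
  process G: level=2
    G->D: in-degree(D)=0, level(D)=3, enqueue
  process D: level=3
All levels: A:1, B:0, C:0, D:3, E:2, F:1, G:2
max level = 3

Answer: 3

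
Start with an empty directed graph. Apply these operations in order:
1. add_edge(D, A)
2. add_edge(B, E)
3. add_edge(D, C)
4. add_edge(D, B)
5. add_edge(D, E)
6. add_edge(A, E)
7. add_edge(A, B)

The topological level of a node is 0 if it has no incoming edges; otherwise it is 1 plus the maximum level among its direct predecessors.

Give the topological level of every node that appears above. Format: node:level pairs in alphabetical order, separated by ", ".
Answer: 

Answer: A:1, B:2, C:1, D:0, E:3

Derivation:
Op 1: add_edge(D, A). Edges now: 1
Op 2: add_edge(B, E). Edges now: 2
Op 3: add_edge(D, C). Edges now: 3
Op 4: add_edge(D, B). Edges now: 4
Op 5: add_edge(D, E). Edges now: 5
Op 6: add_edge(A, E). Edges now: 6
Op 7: add_edge(A, B). Edges now: 7
Compute levels (Kahn BFS):
  sources (in-degree 0): D
  process D: level=0
    D->A: in-degree(A)=0, level(A)=1, enqueue
    D->B: in-degree(B)=1, level(B)>=1
    D->C: in-degree(C)=0, level(C)=1, enqueue
    D->E: in-degree(E)=2, level(E)>=1
  process A: level=1
    A->B: in-degree(B)=0, level(B)=2, enqueue
    A->E: in-degree(E)=1, level(E)>=2
  process C: level=1
  process B: level=2
    B->E: in-degree(E)=0, level(E)=3, enqueue
  process E: level=3
All levels: A:1, B:2, C:1, D:0, E:3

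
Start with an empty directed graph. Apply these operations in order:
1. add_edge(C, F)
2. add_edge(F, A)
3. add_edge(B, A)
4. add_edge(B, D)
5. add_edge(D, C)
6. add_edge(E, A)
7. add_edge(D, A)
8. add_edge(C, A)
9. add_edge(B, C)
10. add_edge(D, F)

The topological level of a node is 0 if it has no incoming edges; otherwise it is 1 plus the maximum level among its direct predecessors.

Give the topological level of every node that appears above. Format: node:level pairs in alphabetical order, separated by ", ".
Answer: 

Answer: A:4, B:0, C:2, D:1, E:0, F:3

Derivation:
Op 1: add_edge(C, F). Edges now: 1
Op 2: add_edge(F, A). Edges now: 2
Op 3: add_edge(B, A). Edges now: 3
Op 4: add_edge(B, D). Edges now: 4
Op 5: add_edge(D, C). Edges now: 5
Op 6: add_edge(E, A). Edges now: 6
Op 7: add_edge(D, A). Edges now: 7
Op 8: add_edge(C, A). Edges now: 8
Op 9: add_edge(B, C). Edges now: 9
Op 10: add_edge(D, F). Edges now: 10
Compute levels (Kahn BFS):
  sources (in-degree 0): B, E
  process B: level=0
    B->A: in-degree(A)=4, level(A)>=1
    B->C: in-degree(C)=1, level(C)>=1
    B->D: in-degree(D)=0, level(D)=1, enqueue
  process E: level=0
    E->A: in-degree(A)=3, level(A)>=1
  process D: level=1
    D->A: in-degree(A)=2, level(A)>=2
    D->C: in-degree(C)=0, level(C)=2, enqueue
    D->F: in-degree(F)=1, level(F)>=2
  process C: level=2
    C->A: in-degree(A)=1, level(A)>=3
    C->F: in-degree(F)=0, level(F)=3, enqueue
  process F: level=3
    F->A: in-degree(A)=0, level(A)=4, enqueue
  process A: level=4
All levels: A:4, B:0, C:2, D:1, E:0, F:3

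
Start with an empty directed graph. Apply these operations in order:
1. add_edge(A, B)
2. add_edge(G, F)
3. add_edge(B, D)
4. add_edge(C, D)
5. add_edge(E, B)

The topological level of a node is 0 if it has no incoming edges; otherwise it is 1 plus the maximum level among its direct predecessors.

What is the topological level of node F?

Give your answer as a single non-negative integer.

Answer: 1

Derivation:
Op 1: add_edge(A, B). Edges now: 1
Op 2: add_edge(G, F). Edges now: 2
Op 3: add_edge(B, D). Edges now: 3
Op 4: add_edge(C, D). Edges now: 4
Op 5: add_edge(E, B). Edges now: 5
Compute levels (Kahn BFS):
  sources (in-degree 0): A, C, E, G
  process A: level=0
    A->B: in-degree(B)=1, level(B)>=1
  process C: level=0
    C->D: in-degree(D)=1, level(D)>=1
  process E: level=0
    E->B: in-degree(B)=0, level(B)=1, enqueue
  process G: level=0
    G->F: in-degree(F)=0, level(F)=1, enqueue
  process B: level=1
    B->D: in-degree(D)=0, level(D)=2, enqueue
  process F: level=1
  process D: level=2
All levels: A:0, B:1, C:0, D:2, E:0, F:1, G:0
level(F) = 1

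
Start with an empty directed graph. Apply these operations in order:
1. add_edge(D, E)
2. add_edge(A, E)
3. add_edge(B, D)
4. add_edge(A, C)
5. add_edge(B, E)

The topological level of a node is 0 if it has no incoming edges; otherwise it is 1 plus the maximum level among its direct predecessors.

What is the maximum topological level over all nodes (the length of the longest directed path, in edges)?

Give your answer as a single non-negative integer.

Answer: 2

Derivation:
Op 1: add_edge(D, E). Edges now: 1
Op 2: add_edge(A, E). Edges now: 2
Op 3: add_edge(B, D). Edges now: 3
Op 4: add_edge(A, C). Edges now: 4
Op 5: add_edge(B, E). Edges now: 5
Compute levels (Kahn BFS):
  sources (in-degree 0): A, B
  process A: level=0
    A->C: in-degree(C)=0, level(C)=1, enqueue
    A->E: in-degree(E)=2, level(E)>=1
  process B: level=0
    B->D: in-degree(D)=0, level(D)=1, enqueue
    B->E: in-degree(E)=1, level(E)>=1
  process C: level=1
  process D: level=1
    D->E: in-degree(E)=0, level(E)=2, enqueue
  process E: level=2
All levels: A:0, B:0, C:1, D:1, E:2
max level = 2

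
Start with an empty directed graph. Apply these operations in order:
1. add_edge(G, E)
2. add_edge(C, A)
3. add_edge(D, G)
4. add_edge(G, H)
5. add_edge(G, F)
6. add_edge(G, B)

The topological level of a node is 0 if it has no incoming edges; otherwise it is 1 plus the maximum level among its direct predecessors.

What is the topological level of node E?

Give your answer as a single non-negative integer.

Answer: 2

Derivation:
Op 1: add_edge(G, E). Edges now: 1
Op 2: add_edge(C, A). Edges now: 2
Op 3: add_edge(D, G). Edges now: 3
Op 4: add_edge(G, H). Edges now: 4
Op 5: add_edge(G, F). Edges now: 5
Op 6: add_edge(G, B). Edges now: 6
Compute levels (Kahn BFS):
  sources (in-degree 0): C, D
  process C: level=0
    C->A: in-degree(A)=0, level(A)=1, enqueue
  process D: level=0
    D->G: in-degree(G)=0, level(G)=1, enqueue
  process A: level=1
  process G: level=1
    G->B: in-degree(B)=0, level(B)=2, enqueue
    G->E: in-degree(E)=0, level(E)=2, enqueue
    G->F: in-degree(F)=0, level(F)=2, enqueue
    G->H: in-degree(H)=0, level(H)=2, enqueue
  process B: level=2
  process E: level=2
  process F: level=2
  process H: level=2
All levels: A:1, B:2, C:0, D:0, E:2, F:2, G:1, H:2
level(E) = 2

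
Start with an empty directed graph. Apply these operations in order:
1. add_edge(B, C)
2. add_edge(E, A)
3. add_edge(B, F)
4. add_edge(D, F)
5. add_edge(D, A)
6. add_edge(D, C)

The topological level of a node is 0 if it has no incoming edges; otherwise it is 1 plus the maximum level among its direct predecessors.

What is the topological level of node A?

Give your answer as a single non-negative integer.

Answer: 1

Derivation:
Op 1: add_edge(B, C). Edges now: 1
Op 2: add_edge(E, A). Edges now: 2
Op 3: add_edge(B, F). Edges now: 3
Op 4: add_edge(D, F). Edges now: 4
Op 5: add_edge(D, A). Edges now: 5
Op 6: add_edge(D, C). Edges now: 6
Compute levels (Kahn BFS):
  sources (in-degree 0): B, D, E
  process B: level=0
    B->C: in-degree(C)=1, level(C)>=1
    B->F: in-degree(F)=1, level(F)>=1
  process D: level=0
    D->A: in-degree(A)=1, level(A)>=1
    D->C: in-degree(C)=0, level(C)=1, enqueue
    D->F: in-degree(F)=0, level(F)=1, enqueue
  process E: level=0
    E->A: in-degree(A)=0, level(A)=1, enqueue
  process C: level=1
  process F: level=1
  process A: level=1
All levels: A:1, B:0, C:1, D:0, E:0, F:1
level(A) = 1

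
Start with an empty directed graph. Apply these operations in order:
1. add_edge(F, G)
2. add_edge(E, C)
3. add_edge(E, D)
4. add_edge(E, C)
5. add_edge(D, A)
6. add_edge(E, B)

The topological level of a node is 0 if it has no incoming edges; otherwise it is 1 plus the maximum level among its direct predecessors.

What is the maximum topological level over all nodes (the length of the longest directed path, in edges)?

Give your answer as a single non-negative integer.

Answer: 2

Derivation:
Op 1: add_edge(F, G). Edges now: 1
Op 2: add_edge(E, C). Edges now: 2
Op 3: add_edge(E, D). Edges now: 3
Op 4: add_edge(E, C) (duplicate, no change). Edges now: 3
Op 5: add_edge(D, A). Edges now: 4
Op 6: add_edge(E, B). Edges now: 5
Compute levels (Kahn BFS):
  sources (in-degree 0): E, F
  process E: level=0
    E->B: in-degree(B)=0, level(B)=1, enqueue
    E->C: in-degree(C)=0, level(C)=1, enqueue
    E->D: in-degree(D)=0, level(D)=1, enqueue
  process F: level=0
    F->G: in-degree(G)=0, level(G)=1, enqueue
  process B: level=1
  process C: level=1
  process D: level=1
    D->A: in-degree(A)=0, level(A)=2, enqueue
  process G: level=1
  process A: level=2
All levels: A:2, B:1, C:1, D:1, E:0, F:0, G:1
max level = 2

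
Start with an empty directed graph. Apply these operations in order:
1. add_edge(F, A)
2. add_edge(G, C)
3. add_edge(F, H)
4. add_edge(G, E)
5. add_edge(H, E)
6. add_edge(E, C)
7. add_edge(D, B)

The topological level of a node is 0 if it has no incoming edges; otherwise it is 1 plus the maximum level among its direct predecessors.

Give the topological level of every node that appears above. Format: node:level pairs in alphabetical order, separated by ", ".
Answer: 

Answer: A:1, B:1, C:3, D:0, E:2, F:0, G:0, H:1

Derivation:
Op 1: add_edge(F, A). Edges now: 1
Op 2: add_edge(G, C). Edges now: 2
Op 3: add_edge(F, H). Edges now: 3
Op 4: add_edge(G, E). Edges now: 4
Op 5: add_edge(H, E). Edges now: 5
Op 6: add_edge(E, C). Edges now: 6
Op 7: add_edge(D, B). Edges now: 7
Compute levels (Kahn BFS):
  sources (in-degree 0): D, F, G
  process D: level=0
    D->B: in-degree(B)=0, level(B)=1, enqueue
  process F: level=0
    F->A: in-degree(A)=0, level(A)=1, enqueue
    F->H: in-degree(H)=0, level(H)=1, enqueue
  process G: level=0
    G->C: in-degree(C)=1, level(C)>=1
    G->E: in-degree(E)=1, level(E)>=1
  process B: level=1
  process A: level=1
  process H: level=1
    H->E: in-degree(E)=0, level(E)=2, enqueue
  process E: level=2
    E->C: in-degree(C)=0, level(C)=3, enqueue
  process C: level=3
All levels: A:1, B:1, C:3, D:0, E:2, F:0, G:0, H:1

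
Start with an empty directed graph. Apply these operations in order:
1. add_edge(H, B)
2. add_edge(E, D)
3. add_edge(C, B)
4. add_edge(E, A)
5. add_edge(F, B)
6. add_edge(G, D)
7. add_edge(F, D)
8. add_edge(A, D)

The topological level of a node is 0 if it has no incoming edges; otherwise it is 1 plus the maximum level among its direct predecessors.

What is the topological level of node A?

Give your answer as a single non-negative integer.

Answer: 1

Derivation:
Op 1: add_edge(H, B). Edges now: 1
Op 2: add_edge(E, D). Edges now: 2
Op 3: add_edge(C, B). Edges now: 3
Op 4: add_edge(E, A). Edges now: 4
Op 5: add_edge(F, B). Edges now: 5
Op 6: add_edge(G, D). Edges now: 6
Op 7: add_edge(F, D). Edges now: 7
Op 8: add_edge(A, D). Edges now: 8
Compute levels (Kahn BFS):
  sources (in-degree 0): C, E, F, G, H
  process C: level=0
    C->B: in-degree(B)=2, level(B)>=1
  process E: level=0
    E->A: in-degree(A)=0, level(A)=1, enqueue
    E->D: in-degree(D)=3, level(D)>=1
  process F: level=0
    F->B: in-degree(B)=1, level(B)>=1
    F->D: in-degree(D)=2, level(D)>=1
  process G: level=0
    G->D: in-degree(D)=1, level(D)>=1
  process H: level=0
    H->B: in-degree(B)=0, level(B)=1, enqueue
  process A: level=1
    A->D: in-degree(D)=0, level(D)=2, enqueue
  process B: level=1
  process D: level=2
All levels: A:1, B:1, C:0, D:2, E:0, F:0, G:0, H:0
level(A) = 1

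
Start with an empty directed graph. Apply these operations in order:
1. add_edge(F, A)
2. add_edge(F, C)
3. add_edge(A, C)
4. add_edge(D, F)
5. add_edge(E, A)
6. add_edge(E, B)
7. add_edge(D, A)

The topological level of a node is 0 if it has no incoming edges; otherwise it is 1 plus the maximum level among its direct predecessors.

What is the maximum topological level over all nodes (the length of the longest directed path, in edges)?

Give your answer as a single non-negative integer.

Answer: 3

Derivation:
Op 1: add_edge(F, A). Edges now: 1
Op 2: add_edge(F, C). Edges now: 2
Op 3: add_edge(A, C). Edges now: 3
Op 4: add_edge(D, F). Edges now: 4
Op 5: add_edge(E, A). Edges now: 5
Op 6: add_edge(E, B). Edges now: 6
Op 7: add_edge(D, A). Edges now: 7
Compute levels (Kahn BFS):
  sources (in-degree 0): D, E
  process D: level=0
    D->A: in-degree(A)=2, level(A)>=1
    D->F: in-degree(F)=0, level(F)=1, enqueue
  process E: level=0
    E->A: in-degree(A)=1, level(A)>=1
    E->B: in-degree(B)=0, level(B)=1, enqueue
  process F: level=1
    F->A: in-degree(A)=0, level(A)=2, enqueue
    F->C: in-degree(C)=1, level(C)>=2
  process B: level=1
  process A: level=2
    A->C: in-degree(C)=0, level(C)=3, enqueue
  process C: level=3
All levels: A:2, B:1, C:3, D:0, E:0, F:1
max level = 3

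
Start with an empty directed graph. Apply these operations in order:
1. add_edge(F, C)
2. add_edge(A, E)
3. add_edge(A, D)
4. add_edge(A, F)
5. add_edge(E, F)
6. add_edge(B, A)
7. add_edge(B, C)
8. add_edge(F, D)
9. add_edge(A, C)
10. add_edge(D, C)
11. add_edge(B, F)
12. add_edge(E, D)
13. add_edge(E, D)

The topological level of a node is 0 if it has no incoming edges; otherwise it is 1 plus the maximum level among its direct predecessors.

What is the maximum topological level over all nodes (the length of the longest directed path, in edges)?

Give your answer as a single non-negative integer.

Answer: 5

Derivation:
Op 1: add_edge(F, C). Edges now: 1
Op 2: add_edge(A, E). Edges now: 2
Op 3: add_edge(A, D). Edges now: 3
Op 4: add_edge(A, F). Edges now: 4
Op 5: add_edge(E, F). Edges now: 5
Op 6: add_edge(B, A). Edges now: 6
Op 7: add_edge(B, C). Edges now: 7
Op 8: add_edge(F, D). Edges now: 8
Op 9: add_edge(A, C). Edges now: 9
Op 10: add_edge(D, C). Edges now: 10
Op 11: add_edge(B, F). Edges now: 11
Op 12: add_edge(E, D). Edges now: 12
Op 13: add_edge(E, D) (duplicate, no change). Edges now: 12
Compute levels (Kahn BFS):
  sources (in-degree 0): B
  process B: level=0
    B->A: in-degree(A)=0, level(A)=1, enqueue
    B->C: in-degree(C)=3, level(C)>=1
    B->F: in-degree(F)=2, level(F)>=1
  process A: level=1
    A->C: in-degree(C)=2, level(C)>=2
    A->D: in-degree(D)=2, level(D)>=2
    A->E: in-degree(E)=0, level(E)=2, enqueue
    A->F: in-degree(F)=1, level(F)>=2
  process E: level=2
    E->D: in-degree(D)=1, level(D)>=3
    E->F: in-degree(F)=0, level(F)=3, enqueue
  process F: level=3
    F->C: in-degree(C)=1, level(C)>=4
    F->D: in-degree(D)=0, level(D)=4, enqueue
  process D: level=4
    D->C: in-degree(C)=0, level(C)=5, enqueue
  process C: level=5
All levels: A:1, B:0, C:5, D:4, E:2, F:3
max level = 5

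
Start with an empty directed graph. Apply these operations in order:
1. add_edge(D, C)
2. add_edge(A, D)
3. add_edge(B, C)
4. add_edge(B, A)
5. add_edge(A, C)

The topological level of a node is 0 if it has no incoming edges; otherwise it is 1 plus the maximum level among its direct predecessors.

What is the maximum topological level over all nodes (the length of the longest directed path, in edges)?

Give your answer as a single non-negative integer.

Answer: 3

Derivation:
Op 1: add_edge(D, C). Edges now: 1
Op 2: add_edge(A, D). Edges now: 2
Op 3: add_edge(B, C). Edges now: 3
Op 4: add_edge(B, A). Edges now: 4
Op 5: add_edge(A, C). Edges now: 5
Compute levels (Kahn BFS):
  sources (in-degree 0): B
  process B: level=0
    B->A: in-degree(A)=0, level(A)=1, enqueue
    B->C: in-degree(C)=2, level(C)>=1
  process A: level=1
    A->C: in-degree(C)=1, level(C)>=2
    A->D: in-degree(D)=0, level(D)=2, enqueue
  process D: level=2
    D->C: in-degree(C)=0, level(C)=3, enqueue
  process C: level=3
All levels: A:1, B:0, C:3, D:2
max level = 3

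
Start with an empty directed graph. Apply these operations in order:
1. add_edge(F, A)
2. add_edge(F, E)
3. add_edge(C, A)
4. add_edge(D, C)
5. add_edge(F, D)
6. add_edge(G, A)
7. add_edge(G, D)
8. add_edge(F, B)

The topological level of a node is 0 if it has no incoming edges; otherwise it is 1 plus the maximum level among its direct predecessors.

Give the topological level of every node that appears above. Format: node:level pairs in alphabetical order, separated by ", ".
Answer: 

Op 1: add_edge(F, A). Edges now: 1
Op 2: add_edge(F, E). Edges now: 2
Op 3: add_edge(C, A). Edges now: 3
Op 4: add_edge(D, C). Edges now: 4
Op 5: add_edge(F, D). Edges now: 5
Op 6: add_edge(G, A). Edges now: 6
Op 7: add_edge(G, D). Edges now: 7
Op 8: add_edge(F, B). Edges now: 8
Compute levels (Kahn BFS):
  sources (in-degree 0): F, G
  process F: level=0
    F->A: in-degree(A)=2, level(A)>=1
    F->B: in-degree(B)=0, level(B)=1, enqueue
    F->D: in-degree(D)=1, level(D)>=1
    F->E: in-degree(E)=0, level(E)=1, enqueue
  process G: level=0
    G->A: in-degree(A)=1, level(A)>=1
    G->D: in-degree(D)=0, level(D)=1, enqueue
  process B: level=1
  process E: level=1
  process D: level=1
    D->C: in-degree(C)=0, level(C)=2, enqueue
  process C: level=2
    C->A: in-degree(A)=0, level(A)=3, enqueue
  process A: level=3
All levels: A:3, B:1, C:2, D:1, E:1, F:0, G:0

Answer: A:3, B:1, C:2, D:1, E:1, F:0, G:0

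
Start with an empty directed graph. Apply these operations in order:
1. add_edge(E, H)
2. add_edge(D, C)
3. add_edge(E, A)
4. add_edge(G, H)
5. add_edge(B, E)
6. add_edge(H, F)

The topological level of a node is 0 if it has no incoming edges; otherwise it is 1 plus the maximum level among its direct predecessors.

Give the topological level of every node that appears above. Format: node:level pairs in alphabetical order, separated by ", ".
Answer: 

Answer: A:2, B:0, C:1, D:0, E:1, F:3, G:0, H:2

Derivation:
Op 1: add_edge(E, H). Edges now: 1
Op 2: add_edge(D, C). Edges now: 2
Op 3: add_edge(E, A). Edges now: 3
Op 4: add_edge(G, H). Edges now: 4
Op 5: add_edge(B, E). Edges now: 5
Op 6: add_edge(H, F). Edges now: 6
Compute levels (Kahn BFS):
  sources (in-degree 0): B, D, G
  process B: level=0
    B->E: in-degree(E)=0, level(E)=1, enqueue
  process D: level=0
    D->C: in-degree(C)=0, level(C)=1, enqueue
  process G: level=0
    G->H: in-degree(H)=1, level(H)>=1
  process E: level=1
    E->A: in-degree(A)=0, level(A)=2, enqueue
    E->H: in-degree(H)=0, level(H)=2, enqueue
  process C: level=1
  process A: level=2
  process H: level=2
    H->F: in-degree(F)=0, level(F)=3, enqueue
  process F: level=3
All levels: A:2, B:0, C:1, D:0, E:1, F:3, G:0, H:2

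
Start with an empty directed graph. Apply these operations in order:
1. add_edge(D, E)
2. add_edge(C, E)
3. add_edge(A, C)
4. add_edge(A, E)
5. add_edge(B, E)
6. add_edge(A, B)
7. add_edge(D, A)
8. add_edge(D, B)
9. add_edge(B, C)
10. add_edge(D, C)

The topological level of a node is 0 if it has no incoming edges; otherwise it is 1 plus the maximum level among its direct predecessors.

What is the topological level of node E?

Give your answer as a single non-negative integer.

Answer: 4

Derivation:
Op 1: add_edge(D, E). Edges now: 1
Op 2: add_edge(C, E). Edges now: 2
Op 3: add_edge(A, C). Edges now: 3
Op 4: add_edge(A, E). Edges now: 4
Op 5: add_edge(B, E). Edges now: 5
Op 6: add_edge(A, B). Edges now: 6
Op 7: add_edge(D, A). Edges now: 7
Op 8: add_edge(D, B). Edges now: 8
Op 9: add_edge(B, C). Edges now: 9
Op 10: add_edge(D, C). Edges now: 10
Compute levels (Kahn BFS):
  sources (in-degree 0): D
  process D: level=0
    D->A: in-degree(A)=0, level(A)=1, enqueue
    D->B: in-degree(B)=1, level(B)>=1
    D->C: in-degree(C)=2, level(C)>=1
    D->E: in-degree(E)=3, level(E)>=1
  process A: level=1
    A->B: in-degree(B)=0, level(B)=2, enqueue
    A->C: in-degree(C)=1, level(C)>=2
    A->E: in-degree(E)=2, level(E)>=2
  process B: level=2
    B->C: in-degree(C)=0, level(C)=3, enqueue
    B->E: in-degree(E)=1, level(E)>=3
  process C: level=3
    C->E: in-degree(E)=0, level(E)=4, enqueue
  process E: level=4
All levels: A:1, B:2, C:3, D:0, E:4
level(E) = 4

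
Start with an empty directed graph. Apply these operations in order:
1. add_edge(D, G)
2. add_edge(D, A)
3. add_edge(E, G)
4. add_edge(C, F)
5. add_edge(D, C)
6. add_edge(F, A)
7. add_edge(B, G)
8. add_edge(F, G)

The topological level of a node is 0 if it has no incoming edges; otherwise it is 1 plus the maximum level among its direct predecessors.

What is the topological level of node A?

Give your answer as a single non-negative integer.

Op 1: add_edge(D, G). Edges now: 1
Op 2: add_edge(D, A). Edges now: 2
Op 3: add_edge(E, G). Edges now: 3
Op 4: add_edge(C, F). Edges now: 4
Op 5: add_edge(D, C). Edges now: 5
Op 6: add_edge(F, A). Edges now: 6
Op 7: add_edge(B, G). Edges now: 7
Op 8: add_edge(F, G). Edges now: 8
Compute levels (Kahn BFS):
  sources (in-degree 0): B, D, E
  process B: level=0
    B->G: in-degree(G)=3, level(G)>=1
  process D: level=0
    D->A: in-degree(A)=1, level(A)>=1
    D->C: in-degree(C)=0, level(C)=1, enqueue
    D->G: in-degree(G)=2, level(G)>=1
  process E: level=0
    E->G: in-degree(G)=1, level(G)>=1
  process C: level=1
    C->F: in-degree(F)=0, level(F)=2, enqueue
  process F: level=2
    F->A: in-degree(A)=0, level(A)=3, enqueue
    F->G: in-degree(G)=0, level(G)=3, enqueue
  process A: level=3
  process G: level=3
All levels: A:3, B:0, C:1, D:0, E:0, F:2, G:3
level(A) = 3

Answer: 3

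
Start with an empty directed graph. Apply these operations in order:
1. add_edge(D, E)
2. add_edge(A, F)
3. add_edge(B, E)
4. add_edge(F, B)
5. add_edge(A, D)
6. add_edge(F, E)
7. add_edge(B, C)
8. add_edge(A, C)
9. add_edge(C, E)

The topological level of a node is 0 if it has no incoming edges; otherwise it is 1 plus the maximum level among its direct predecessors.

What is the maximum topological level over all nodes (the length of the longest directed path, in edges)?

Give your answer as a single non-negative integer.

Answer: 4

Derivation:
Op 1: add_edge(D, E). Edges now: 1
Op 2: add_edge(A, F). Edges now: 2
Op 3: add_edge(B, E). Edges now: 3
Op 4: add_edge(F, B). Edges now: 4
Op 5: add_edge(A, D). Edges now: 5
Op 6: add_edge(F, E). Edges now: 6
Op 7: add_edge(B, C). Edges now: 7
Op 8: add_edge(A, C). Edges now: 8
Op 9: add_edge(C, E). Edges now: 9
Compute levels (Kahn BFS):
  sources (in-degree 0): A
  process A: level=0
    A->C: in-degree(C)=1, level(C)>=1
    A->D: in-degree(D)=0, level(D)=1, enqueue
    A->F: in-degree(F)=0, level(F)=1, enqueue
  process D: level=1
    D->E: in-degree(E)=3, level(E)>=2
  process F: level=1
    F->B: in-degree(B)=0, level(B)=2, enqueue
    F->E: in-degree(E)=2, level(E)>=2
  process B: level=2
    B->C: in-degree(C)=0, level(C)=3, enqueue
    B->E: in-degree(E)=1, level(E)>=3
  process C: level=3
    C->E: in-degree(E)=0, level(E)=4, enqueue
  process E: level=4
All levels: A:0, B:2, C:3, D:1, E:4, F:1
max level = 4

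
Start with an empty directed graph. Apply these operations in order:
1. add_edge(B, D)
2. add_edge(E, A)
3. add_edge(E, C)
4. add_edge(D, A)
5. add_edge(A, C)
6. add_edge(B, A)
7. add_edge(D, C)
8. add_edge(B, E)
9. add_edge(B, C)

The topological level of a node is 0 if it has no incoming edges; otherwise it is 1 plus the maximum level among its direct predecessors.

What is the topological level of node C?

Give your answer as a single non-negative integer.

Op 1: add_edge(B, D). Edges now: 1
Op 2: add_edge(E, A). Edges now: 2
Op 3: add_edge(E, C). Edges now: 3
Op 4: add_edge(D, A). Edges now: 4
Op 5: add_edge(A, C). Edges now: 5
Op 6: add_edge(B, A). Edges now: 6
Op 7: add_edge(D, C). Edges now: 7
Op 8: add_edge(B, E). Edges now: 8
Op 9: add_edge(B, C). Edges now: 9
Compute levels (Kahn BFS):
  sources (in-degree 0): B
  process B: level=0
    B->A: in-degree(A)=2, level(A)>=1
    B->C: in-degree(C)=3, level(C)>=1
    B->D: in-degree(D)=0, level(D)=1, enqueue
    B->E: in-degree(E)=0, level(E)=1, enqueue
  process D: level=1
    D->A: in-degree(A)=1, level(A)>=2
    D->C: in-degree(C)=2, level(C)>=2
  process E: level=1
    E->A: in-degree(A)=0, level(A)=2, enqueue
    E->C: in-degree(C)=1, level(C)>=2
  process A: level=2
    A->C: in-degree(C)=0, level(C)=3, enqueue
  process C: level=3
All levels: A:2, B:0, C:3, D:1, E:1
level(C) = 3

Answer: 3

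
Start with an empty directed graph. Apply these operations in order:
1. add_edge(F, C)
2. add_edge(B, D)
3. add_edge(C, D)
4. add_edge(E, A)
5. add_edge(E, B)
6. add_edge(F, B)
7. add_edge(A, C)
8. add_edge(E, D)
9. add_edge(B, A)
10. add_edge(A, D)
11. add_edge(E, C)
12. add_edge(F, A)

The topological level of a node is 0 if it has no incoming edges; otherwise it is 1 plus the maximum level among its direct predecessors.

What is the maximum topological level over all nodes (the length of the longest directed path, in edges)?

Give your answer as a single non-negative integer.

Answer: 4

Derivation:
Op 1: add_edge(F, C). Edges now: 1
Op 2: add_edge(B, D). Edges now: 2
Op 3: add_edge(C, D). Edges now: 3
Op 4: add_edge(E, A). Edges now: 4
Op 5: add_edge(E, B). Edges now: 5
Op 6: add_edge(F, B). Edges now: 6
Op 7: add_edge(A, C). Edges now: 7
Op 8: add_edge(E, D). Edges now: 8
Op 9: add_edge(B, A). Edges now: 9
Op 10: add_edge(A, D). Edges now: 10
Op 11: add_edge(E, C). Edges now: 11
Op 12: add_edge(F, A). Edges now: 12
Compute levels (Kahn BFS):
  sources (in-degree 0): E, F
  process E: level=0
    E->A: in-degree(A)=2, level(A)>=1
    E->B: in-degree(B)=1, level(B)>=1
    E->C: in-degree(C)=2, level(C)>=1
    E->D: in-degree(D)=3, level(D)>=1
  process F: level=0
    F->A: in-degree(A)=1, level(A)>=1
    F->B: in-degree(B)=0, level(B)=1, enqueue
    F->C: in-degree(C)=1, level(C)>=1
  process B: level=1
    B->A: in-degree(A)=0, level(A)=2, enqueue
    B->D: in-degree(D)=2, level(D)>=2
  process A: level=2
    A->C: in-degree(C)=0, level(C)=3, enqueue
    A->D: in-degree(D)=1, level(D)>=3
  process C: level=3
    C->D: in-degree(D)=0, level(D)=4, enqueue
  process D: level=4
All levels: A:2, B:1, C:3, D:4, E:0, F:0
max level = 4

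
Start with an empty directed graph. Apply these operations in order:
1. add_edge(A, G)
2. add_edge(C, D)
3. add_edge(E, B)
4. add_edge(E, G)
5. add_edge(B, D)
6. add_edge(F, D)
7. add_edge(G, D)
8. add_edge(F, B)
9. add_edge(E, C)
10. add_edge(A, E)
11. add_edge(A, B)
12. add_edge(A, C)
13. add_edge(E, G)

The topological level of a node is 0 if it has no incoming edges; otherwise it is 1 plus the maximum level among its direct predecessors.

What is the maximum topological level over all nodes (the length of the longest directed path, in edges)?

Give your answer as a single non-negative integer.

Op 1: add_edge(A, G). Edges now: 1
Op 2: add_edge(C, D). Edges now: 2
Op 3: add_edge(E, B). Edges now: 3
Op 4: add_edge(E, G). Edges now: 4
Op 5: add_edge(B, D). Edges now: 5
Op 6: add_edge(F, D). Edges now: 6
Op 7: add_edge(G, D). Edges now: 7
Op 8: add_edge(F, B). Edges now: 8
Op 9: add_edge(E, C). Edges now: 9
Op 10: add_edge(A, E). Edges now: 10
Op 11: add_edge(A, B). Edges now: 11
Op 12: add_edge(A, C). Edges now: 12
Op 13: add_edge(E, G) (duplicate, no change). Edges now: 12
Compute levels (Kahn BFS):
  sources (in-degree 0): A, F
  process A: level=0
    A->B: in-degree(B)=2, level(B)>=1
    A->C: in-degree(C)=1, level(C)>=1
    A->E: in-degree(E)=0, level(E)=1, enqueue
    A->G: in-degree(G)=1, level(G)>=1
  process F: level=0
    F->B: in-degree(B)=1, level(B)>=1
    F->D: in-degree(D)=3, level(D)>=1
  process E: level=1
    E->B: in-degree(B)=0, level(B)=2, enqueue
    E->C: in-degree(C)=0, level(C)=2, enqueue
    E->G: in-degree(G)=0, level(G)=2, enqueue
  process B: level=2
    B->D: in-degree(D)=2, level(D)>=3
  process C: level=2
    C->D: in-degree(D)=1, level(D)>=3
  process G: level=2
    G->D: in-degree(D)=0, level(D)=3, enqueue
  process D: level=3
All levels: A:0, B:2, C:2, D:3, E:1, F:0, G:2
max level = 3

Answer: 3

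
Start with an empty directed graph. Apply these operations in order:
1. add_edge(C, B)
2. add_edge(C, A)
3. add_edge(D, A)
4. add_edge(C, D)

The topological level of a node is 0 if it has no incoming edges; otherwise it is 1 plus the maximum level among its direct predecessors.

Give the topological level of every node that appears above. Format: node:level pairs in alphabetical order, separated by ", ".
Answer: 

Answer: A:2, B:1, C:0, D:1

Derivation:
Op 1: add_edge(C, B). Edges now: 1
Op 2: add_edge(C, A). Edges now: 2
Op 3: add_edge(D, A). Edges now: 3
Op 4: add_edge(C, D). Edges now: 4
Compute levels (Kahn BFS):
  sources (in-degree 0): C
  process C: level=0
    C->A: in-degree(A)=1, level(A)>=1
    C->B: in-degree(B)=0, level(B)=1, enqueue
    C->D: in-degree(D)=0, level(D)=1, enqueue
  process B: level=1
  process D: level=1
    D->A: in-degree(A)=0, level(A)=2, enqueue
  process A: level=2
All levels: A:2, B:1, C:0, D:1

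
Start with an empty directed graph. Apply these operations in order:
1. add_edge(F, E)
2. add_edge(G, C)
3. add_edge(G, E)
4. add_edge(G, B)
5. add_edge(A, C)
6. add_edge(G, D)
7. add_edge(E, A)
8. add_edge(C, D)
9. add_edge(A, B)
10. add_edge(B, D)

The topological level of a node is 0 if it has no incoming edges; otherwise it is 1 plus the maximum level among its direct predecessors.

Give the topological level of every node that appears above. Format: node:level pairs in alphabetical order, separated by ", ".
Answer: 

Op 1: add_edge(F, E). Edges now: 1
Op 2: add_edge(G, C). Edges now: 2
Op 3: add_edge(G, E). Edges now: 3
Op 4: add_edge(G, B). Edges now: 4
Op 5: add_edge(A, C). Edges now: 5
Op 6: add_edge(G, D). Edges now: 6
Op 7: add_edge(E, A). Edges now: 7
Op 8: add_edge(C, D). Edges now: 8
Op 9: add_edge(A, B). Edges now: 9
Op 10: add_edge(B, D). Edges now: 10
Compute levels (Kahn BFS):
  sources (in-degree 0): F, G
  process F: level=0
    F->E: in-degree(E)=1, level(E)>=1
  process G: level=0
    G->B: in-degree(B)=1, level(B)>=1
    G->C: in-degree(C)=1, level(C)>=1
    G->D: in-degree(D)=2, level(D)>=1
    G->E: in-degree(E)=0, level(E)=1, enqueue
  process E: level=1
    E->A: in-degree(A)=0, level(A)=2, enqueue
  process A: level=2
    A->B: in-degree(B)=0, level(B)=3, enqueue
    A->C: in-degree(C)=0, level(C)=3, enqueue
  process B: level=3
    B->D: in-degree(D)=1, level(D)>=4
  process C: level=3
    C->D: in-degree(D)=0, level(D)=4, enqueue
  process D: level=4
All levels: A:2, B:3, C:3, D:4, E:1, F:0, G:0

Answer: A:2, B:3, C:3, D:4, E:1, F:0, G:0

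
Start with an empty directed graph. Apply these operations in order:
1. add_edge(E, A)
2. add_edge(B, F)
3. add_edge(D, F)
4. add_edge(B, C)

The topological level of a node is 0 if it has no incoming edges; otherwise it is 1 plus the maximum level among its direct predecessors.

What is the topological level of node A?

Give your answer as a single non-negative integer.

Answer: 1

Derivation:
Op 1: add_edge(E, A). Edges now: 1
Op 2: add_edge(B, F). Edges now: 2
Op 3: add_edge(D, F). Edges now: 3
Op 4: add_edge(B, C). Edges now: 4
Compute levels (Kahn BFS):
  sources (in-degree 0): B, D, E
  process B: level=0
    B->C: in-degree(C)=0, level(C)=1, enqueue
    B->F: in-degree(F)=1, level(F)>=1
  process D: level=0
    D->F: in-degree(F)=0, level(F)=1, enqueue
  process E: level=0
    E->A: in-degree(A)=0, level(A)=1, enqueue
  process C: level=1
  process F: level=1
  process A: level=1
All levels: A:1, B:0, C:1, D:0, E:0, F:1
level(A) = 1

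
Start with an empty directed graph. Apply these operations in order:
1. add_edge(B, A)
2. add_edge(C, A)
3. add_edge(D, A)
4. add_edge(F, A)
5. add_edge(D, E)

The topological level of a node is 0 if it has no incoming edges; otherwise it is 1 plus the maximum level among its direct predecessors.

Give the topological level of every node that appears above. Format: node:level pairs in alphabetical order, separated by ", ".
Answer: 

Op 1: add_edge(B, A). Edges now: 1
Op 2: add_edge(C, A). Edges now: 2
Op 3: add_edge(D, A). Edges now: 3
Op 4: add_edge(F, A). Edges now: 4
Op 5: add_edge(D, E). Edges now: 5
Compute levels (Kahn BFS):
  sources (in-degree 0): B, C, D, F
  process B: level=0
    B->A: in-degree(A)=3, level(A)>=1
  process C: level=0
    C->A: in-degree(A)=2, level(A)>=1
  process D: level=0
    D->A: in-degree(A)=1, level(A)>=1
    D->E: in-degree(E)=0, level(E)=1, enqueue
  process F: level=0
    F->A: in-degree(A)=0, level(A)=1, enqueue
  process E: level=1
  process A: level=1
All levels: A:1, B:0, C:0, D:0, E:1, F:0

Answer: A:1, B:0, C:0, D:0, E:1, F:0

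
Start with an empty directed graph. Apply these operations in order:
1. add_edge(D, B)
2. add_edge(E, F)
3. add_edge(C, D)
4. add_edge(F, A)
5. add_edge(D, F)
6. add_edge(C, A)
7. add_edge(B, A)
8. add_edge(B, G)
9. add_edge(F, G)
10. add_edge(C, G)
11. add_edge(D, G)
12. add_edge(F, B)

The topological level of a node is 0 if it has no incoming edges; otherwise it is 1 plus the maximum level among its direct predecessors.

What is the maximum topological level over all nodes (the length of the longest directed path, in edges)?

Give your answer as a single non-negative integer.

Op 1: add_edge(D, B). Edges now: 1
Op 2: add_edge(E, F). Edges now: 2
Op 3: add_edge(C, D). Edges now: 3
Op 4: add_edge(F, A). Edges now: 4
Op 5: add_edge(D, F). Edges now: 5
Op 6: add_edge(C, A). Edges now: 6
Op 7: add_edge(B, A). Edges now: 7
Op 8: add_edge(B, G). Edges now: 8
Op 9: add_edge(F, G). Edges now: 9
Op 10: add_edge(C, G). Edges now: 10
Op 11: add_edge(D, G). Edges now: 11
Op 12: add_edge(F, B). Edges now: 12
Compute levels (Kahn BFS):
  sources (in-degree 0): C, E
  process C: level=0
    C->A: in-degree(A)=2, level(A)>=1
    C->D: in-degree(D)=0, level(D)=1, enqueue
    C->G: in-degree(G)=3, level(G)>=1
  process E: level=0
    E->F: in-degree(F)=1, level(F)>=1
  process D: level=1
    D->B: in-degree(B)=1, level(B)>=2
    D->F: in-degree(F)=0, level(F)=2, enqueue
    D->G: in-degree(G)=2, level(G)>=2
  process F: level=2
    F->A: in-degree(A)=1, level(A)>=3
    F->B: in-degree(B)=0, level(B)=3, enqueue
    F->G: in-degree(G)=1, level(G)>=3
  process B: level=3
    B->A: in-degree(A)=0, level(A)=4, enqueue
    B->G: in-degree(G)=0, level(G)=4, enqueue
  process A: level=4
  process G: level=4
All levels: A:4, B:3, C:0, D:1, E:0, F:2, G:4
max level = 4

Answer: 4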